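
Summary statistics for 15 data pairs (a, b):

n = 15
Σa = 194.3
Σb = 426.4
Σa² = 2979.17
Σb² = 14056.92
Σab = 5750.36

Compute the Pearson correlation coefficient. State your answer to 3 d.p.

r = (nΣab − ΣaΣb) / √[(nΣa² − (Σa)²)(nΣb² − (Σb)²)]
Numerator: 15×5750.36 − 194.3×426.4 = 3405.88
Denominator: √[(44687.55 − 37752.49)(210853.8 − 181816.96)] = √[6935.06 × 29036.84] = 14190.5683
r = 3405.88 / 14190.5683 ≈ 0.240

0.240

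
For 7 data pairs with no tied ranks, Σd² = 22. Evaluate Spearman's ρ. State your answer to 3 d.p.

ρ = 1 − 6Σd² / [n(n²−1)] = 1 − 6×22 / (7×48)
  = 1 − 132/336 = 1 − 0.3929 ≈ 0.607

0.607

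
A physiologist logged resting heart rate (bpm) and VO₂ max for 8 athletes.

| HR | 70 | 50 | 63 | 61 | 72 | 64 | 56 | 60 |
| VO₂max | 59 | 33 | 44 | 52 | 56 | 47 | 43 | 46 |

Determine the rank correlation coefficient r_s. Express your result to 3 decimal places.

0.857

Rank HR: 7, 1, 5, 4, 8, 6, 2, 3
Rank VO₂max: 8, 1, 3, 6, 7, 5, 2, 4
d = rank(HR) − rank(VO₂max): -1, 0, 2, -2, 1, 1, 0, -1; Σd² = 12
ρ = 1 − 6Σd² / [n(n²−1)] = 1 − 6×12 / (8×63) = 1 − 72/504 ≈ 0.857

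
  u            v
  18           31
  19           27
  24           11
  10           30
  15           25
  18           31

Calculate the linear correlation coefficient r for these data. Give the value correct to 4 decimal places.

-0.6693

n = 6, Σu = 104, Σv = 155, Σu² = 1910, Σv² = 4297, Σuv = 2568
nΣuv − ΣuΣv = 15408 − 16120 = -712
nΣu² − (Σu)² = 11460 − 10816 = 644; nΣv² − (Σv)² = 25782 − 24025 = 1757
r = -712 / √(644 × 1757) = -712 / 1063.7236 ≈ -0.6693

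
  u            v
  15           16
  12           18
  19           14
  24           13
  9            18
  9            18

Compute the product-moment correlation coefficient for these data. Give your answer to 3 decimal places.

n = 6, Σu = 88, Σv = 97, Σu² = 1468, Σv² = 1593, Σuv = 1358
nΣuv − ΣuΣv = 8148 − 8536 = -388
nΣu² − (Σu)² = 8808 − 7744 = 1064; nΣv² − (Σv)² = 9558 − 9409 = 149
r = -388 / √(1064 × 149) = -388 / 398.1658 ≈ -0.974

-0.974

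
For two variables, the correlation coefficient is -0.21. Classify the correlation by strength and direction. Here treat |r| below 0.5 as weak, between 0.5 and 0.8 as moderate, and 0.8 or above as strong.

r = -0.21 < 0 so the relationship is negative.
|r| = 0.21, which falls in the weak range.

weak negative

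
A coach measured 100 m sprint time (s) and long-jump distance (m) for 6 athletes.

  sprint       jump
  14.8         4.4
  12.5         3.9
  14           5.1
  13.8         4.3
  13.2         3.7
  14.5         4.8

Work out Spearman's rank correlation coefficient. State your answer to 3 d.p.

0.714

Rank sprint: 6, 1, 4, 3, 2, 5
Rank jump: 4, 2, 6, 3, 1, 5
d = rank(sprint) − rank(jump): 2, -1, -2, 0, 1, 0; Σd² = 10
ρ = 1 − 6Σd² / [n(n²−1)] = 1 − 6×10 / (6×35) = 1 − 60/210 ≈ 0.714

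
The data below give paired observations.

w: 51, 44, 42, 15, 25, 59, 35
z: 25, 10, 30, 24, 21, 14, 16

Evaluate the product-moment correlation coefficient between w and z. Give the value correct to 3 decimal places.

-0.275

n = 7, Σw = 271, Σz = 140, Σw² = 11857, Σz² = 3094, Σwz = 5246
nΣwz − ΣwΣz = 36722 − 37940 = -1218
nΣw² − (Σw)² = 82999 − 73441 = 9558; nΣz² − (Σz)² = 21658 − 19600 = 2058
r = -1218 / √(9558 × 2058) = -1218 / 4435.1284 ≈ -0.275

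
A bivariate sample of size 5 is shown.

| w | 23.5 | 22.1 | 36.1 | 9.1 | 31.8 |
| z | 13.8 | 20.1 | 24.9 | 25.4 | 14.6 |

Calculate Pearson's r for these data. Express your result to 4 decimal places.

-0.2620

n = 5, Σw = 122.6, Σz = 98.8, Σw² = 3437.92, Σz² = 2072.78, Σwz = 2362.82
nΣwz − ΣwΣz = 11814.1 − 12112.88 = -298.78
nΣw² − (Σw)² = 17189.6 − 15030.76 = 2158.84; nΣz² − (Σz)² = 10363.9 − 9761.44 = 602.46
r = -298.78 / √(2158.84 × 602.46) = -298.78 / 1140.4450 ≈ -0.2620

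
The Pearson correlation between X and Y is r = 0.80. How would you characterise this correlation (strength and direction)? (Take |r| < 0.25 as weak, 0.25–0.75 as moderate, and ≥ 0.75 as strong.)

r = 0.80 > 0 so the relationship is positive.
|r| = 0.80, which falls in the strong range.

strong positive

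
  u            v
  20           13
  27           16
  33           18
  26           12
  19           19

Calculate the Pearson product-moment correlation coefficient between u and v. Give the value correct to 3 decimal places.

0.129

n = 5, Σu = 125, Σv = 78, Σu² = 3255, Σv² = 1254, Σuv = 1959
nΣuv − ΣuΣv = 9795 − 9750 = 45
nΣu² − (Σu)² = 16275 − 15625 = 650; nΣv² − (Σv)² = 6270 − 6084 = 186
r = 45 / √(650 × 186) = 45 / 347.7068 ≈ 0.129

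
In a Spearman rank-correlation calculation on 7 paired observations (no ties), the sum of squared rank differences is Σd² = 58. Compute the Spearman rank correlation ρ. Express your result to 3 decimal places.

ρ = 1 − 6Σd² / [n(n²−1)] = 1 − 6×58 / (7×48)
  = 1 − 348/336 = 1 − 1.0357 ≈ -0.036

-0.036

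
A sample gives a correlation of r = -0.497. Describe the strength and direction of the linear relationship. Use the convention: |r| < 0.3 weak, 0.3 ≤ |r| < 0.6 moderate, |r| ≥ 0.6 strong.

moderate negative

r = -0.497 < 0 so the relationship is negative.
|r| = 0.497, which falls in the moderate range.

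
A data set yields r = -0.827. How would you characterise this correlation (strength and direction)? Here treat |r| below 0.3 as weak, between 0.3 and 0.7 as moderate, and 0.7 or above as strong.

r = -0.827 < 0 so the relationship is negative.
|r| = 0.827, which falls in the strong range.

strong negative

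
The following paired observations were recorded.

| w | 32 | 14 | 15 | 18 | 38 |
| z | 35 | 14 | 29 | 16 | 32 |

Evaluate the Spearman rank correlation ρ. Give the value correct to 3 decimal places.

0.800

Rank w: 4, 1, 2, 3, 5
Rank z: 5, 1, 3, 2, 4
d = rank(w) − rank(z): -1, 0, -1, 1, 1; Σd² = 4
ρ = 1 − 6Σd² / [n(n²−1)] = 1 − 6×4 / (5×24) = 1 − 24/120 ≈ 0.800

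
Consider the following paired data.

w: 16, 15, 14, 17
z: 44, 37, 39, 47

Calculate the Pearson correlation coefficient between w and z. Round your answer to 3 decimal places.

n = 4, Σw = 62, Σz = 167, Σw² = 966, Σz² = 7035, Σwz = 2604
nΣwz − ΣwΣz = 10416 − 10354 = 62
nΣw² − (Σw)² = 3864 − 3844 = 20; nΣz² − (Σz)² = 28140 − 27889 = 251
r = 62 / √(20 × 251) = 62 / 70.8520 ≈ 0.875

0.875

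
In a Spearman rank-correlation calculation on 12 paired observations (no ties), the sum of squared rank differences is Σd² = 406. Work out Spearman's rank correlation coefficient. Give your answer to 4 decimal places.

ρ = 1 − 6Σd² / [n(n²−1)] = 1 − 6×406 / (12×143)
  = 1 − 2436/1716 = 1 − 1.41958 ≈ -0.4196

-0.4196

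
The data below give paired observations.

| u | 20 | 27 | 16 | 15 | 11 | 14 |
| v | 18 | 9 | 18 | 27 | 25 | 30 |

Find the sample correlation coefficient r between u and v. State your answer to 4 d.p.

-0.8741

n = 6, Σu = 103, Σv = 127, Σu² = 1927, Σv² = 2983, Σuv = 1991
nΣuv − ΣuΣv = 11946 − 13081 = -1135
nΣu² − (Σu)² = 11562 − 10609 = 953; nΣv² − (Σv)² = 17898 − 16129 = 1769
r = -1135 / √(953 × 1769) = -1135 / 1298.4056 ≈ -0.8741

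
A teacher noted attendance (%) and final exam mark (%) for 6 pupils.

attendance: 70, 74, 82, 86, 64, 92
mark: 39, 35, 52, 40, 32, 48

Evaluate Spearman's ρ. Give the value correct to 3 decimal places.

Rank attendance: 2, 3, 4, 5, 1, 6
Rank mark: 3, 2, 6, 4, 1, 5
d = rank(attendance) − rank(mark): -1, 1, -2, 1, 0, 1; Σd² = 8
ρ = 1 − 6Σd² / [n(n²−1)] = 1 − 6×8 / (6×35) = 1 − 48/210 ≈ 0.771

0.771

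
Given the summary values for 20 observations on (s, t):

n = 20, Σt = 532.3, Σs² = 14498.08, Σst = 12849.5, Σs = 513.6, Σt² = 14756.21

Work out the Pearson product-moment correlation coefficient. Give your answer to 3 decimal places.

-0.934

r = (nΣst − ΣsΣt) / √[(nΣs² − (Σs)²)(nΣt² − (Σt)²)]
Numerator: 20×12849.5 − 513.6×532.3 = -16399.28
Denominator: √[(289961.6 − 263784.96)(295124.2 − 283343.29)] = √[26176.64 × 11780.91] = 17560.8838
r = -16399.28 / 17560.8838 ≈ -0.934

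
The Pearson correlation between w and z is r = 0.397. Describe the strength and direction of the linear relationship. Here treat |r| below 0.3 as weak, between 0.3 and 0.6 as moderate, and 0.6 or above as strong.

moderate positive

r = 0.397 > 0 so the relationship is positive.
|r| = 0.397, which falls in the moderate range.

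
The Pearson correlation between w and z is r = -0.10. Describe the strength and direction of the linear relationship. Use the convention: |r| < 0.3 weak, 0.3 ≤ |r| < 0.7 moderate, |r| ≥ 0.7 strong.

r = -0.10 < 0 so the relationship is negative.
|r| = 0.10, which falls in the weak range.

weak negative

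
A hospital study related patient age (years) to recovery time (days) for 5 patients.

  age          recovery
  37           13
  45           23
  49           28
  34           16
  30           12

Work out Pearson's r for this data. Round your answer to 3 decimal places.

n = 5, Σx = 195, Σy = 92, Σx² = 7851, Σy² = 1882, Σxy = 3792
nΣxy − ΣxΣy = 18960 − 17940 = 1020
nΣx² − (Σx)² = 39255 − 38025 = 1230; nΣy² − (Σy)² = 9410 − 8464 = 946
r = 1020 / √(1230 × 946) = 1020 / 1078.6937 ≈ 0.946

0.946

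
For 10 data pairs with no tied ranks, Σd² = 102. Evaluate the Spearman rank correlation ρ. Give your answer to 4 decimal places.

0.3818

ρ = 1 − 6Σd² / [n(n²−1)] = 1 − 6×102 / (10×99)
  = 1 − 612/990 = 1 − 0.61818 ≈ 0.3818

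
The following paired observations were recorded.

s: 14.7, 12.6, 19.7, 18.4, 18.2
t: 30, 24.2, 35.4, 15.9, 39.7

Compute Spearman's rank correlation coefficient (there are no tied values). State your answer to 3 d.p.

0.200

Rank s: 2, 1, 5, 4, 3
Rank t: 3, 2, 4, 1, 5
d = rank(s) − rank(t): -1, -1, 1, 3, -2; Σd² = 16
ρ = 1 − 6Σd² / [n(n²−1)] = 1 − 6×16 / (5×24) = 1 − 96/120 ≈ 0.200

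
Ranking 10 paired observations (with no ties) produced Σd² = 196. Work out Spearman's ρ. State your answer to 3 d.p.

-0.188

ρ = 1 − 6Σd² / [n(n²−1)] = 1 − 6×196 / (10×99)
  = 1 − 1176/990 = 1 − 1.1879 ≈ -0.188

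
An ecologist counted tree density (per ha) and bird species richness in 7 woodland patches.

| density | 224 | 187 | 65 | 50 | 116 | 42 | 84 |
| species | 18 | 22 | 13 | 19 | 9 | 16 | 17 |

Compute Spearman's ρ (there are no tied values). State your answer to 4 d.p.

Rank density: 7, 6, 3, 2, 5, 1, 4
Rank species: 5, 7, 2, 6, 1, 3, 4
d = rank(density) − rank(species): 2, -1, 1, -4, 4, -2, 0; Σd² = 42
ρ = 1 − 6Σd² / [n(n²−1)] = 1 − 6×42 / (7×48) = 1 − 252/336 ≈ 0.2500

0.2500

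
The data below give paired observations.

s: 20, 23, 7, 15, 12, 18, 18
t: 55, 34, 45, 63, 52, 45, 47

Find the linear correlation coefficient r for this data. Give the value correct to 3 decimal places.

-0.283

n = 7, Σs = 113, Σt = 341, Σs² = 1995, Σt² = 17113, Σst = 5422
nΣst − ΣsΣt = 37954 − 38533 = -579
nΣs² − (Σs)² = 13965 − 12769 = 1196; nΣt² − (Σt)² = 119791 − 116281 = 3510
r = -579 / √(1196 × 3510) = -579 / 2048.8924 ≈ -0.283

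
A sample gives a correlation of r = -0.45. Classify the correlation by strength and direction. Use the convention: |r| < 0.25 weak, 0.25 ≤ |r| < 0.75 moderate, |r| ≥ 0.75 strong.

moderate negative

r = -0.45 < 0 so the relationship is negative.
|r| = 0.45, which falls in the moderate range.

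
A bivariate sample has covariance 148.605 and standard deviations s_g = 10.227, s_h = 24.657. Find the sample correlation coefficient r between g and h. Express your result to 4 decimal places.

0.5893

r = Cov(g,h) / (s_g · s_h) = 148.605 / (10.227 × 24.657)
  = 148.605 / 252.1671 ≈ 0.5893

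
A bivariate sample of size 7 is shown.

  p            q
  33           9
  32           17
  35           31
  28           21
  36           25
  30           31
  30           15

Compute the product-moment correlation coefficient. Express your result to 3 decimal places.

n = 7, Σp = 224, Σq = 149, Σp² = 7218, Σq² = 3583, Σpq = 4794
nΣpq − ΣpΣq = 33558 − 33376 = 182
nΣp² − (Σp)² = 50526 − 50176 = 350; nΣq² − (Σq)² = 25081 − 22201 = 2880
r = 182 / √(350 × 2880) = 182 / 1003.9920 ≈ 0.181

0.181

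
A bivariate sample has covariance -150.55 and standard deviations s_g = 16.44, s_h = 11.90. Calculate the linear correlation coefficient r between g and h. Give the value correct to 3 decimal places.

r = Cov(g,h) / (s_g · s_h) = -150.55 / (16.44 × 11.90)
  = -150.55 / 195.6360 ≈ -0.770

-0.770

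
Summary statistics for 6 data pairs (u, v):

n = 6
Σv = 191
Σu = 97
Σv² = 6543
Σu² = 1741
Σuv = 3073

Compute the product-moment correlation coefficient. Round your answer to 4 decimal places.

r = (nΣuv − ΣuΣv) / √[(nΣu² − (Σu)²)(nΣv² − (Σv)²)]
Numerator: 6×3073 − 97×191 = -89
Denominator: √[(10446 − 9409)(39258 − 36481)] = √[1037 × 2777] = 1696.9823
r = -89 / 1696.9823 ≈ -0.0524

-0.0524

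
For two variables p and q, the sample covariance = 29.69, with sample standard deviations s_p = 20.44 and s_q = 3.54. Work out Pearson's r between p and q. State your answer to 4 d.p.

r = Cov(p,q) / (s_p · s_q) = 29.69 / (20.44 × 3.54)
  = 29.69 / 72.3576 ≈ 0.4103

0.4103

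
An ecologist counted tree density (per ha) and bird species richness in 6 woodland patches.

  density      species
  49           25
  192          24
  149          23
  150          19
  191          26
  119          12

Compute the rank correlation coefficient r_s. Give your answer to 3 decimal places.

0.257

Rank density: 1, 6, 3, 4, 5, 2
Rank species: 5, 4, 3, 2, 6, 1
d = rank(density) − rank(species): -4, 2, 0, 2, -1, 1; Σd² = 26
ρ = 1 − 6Σd² / [n(n²−1)] = 1 − 6×26 / (6×35) = 1 − 156/210 ≈ 0.257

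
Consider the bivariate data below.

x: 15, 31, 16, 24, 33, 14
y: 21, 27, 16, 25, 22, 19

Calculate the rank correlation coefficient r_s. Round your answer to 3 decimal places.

Rank x: 2, 5, 3, 4, 6, 1
Rank y: 3, 6, 1, 5, 4, 2
d = rank(x) − rank(y): -1, -1, 2, -1, 2, -1; Σd² = 12
ρ = 1 − 6Σd² / [n(n²−1)] = 1 − 6×12 / (6×35) = 1 − 72/210 ≈ 0.657

0.657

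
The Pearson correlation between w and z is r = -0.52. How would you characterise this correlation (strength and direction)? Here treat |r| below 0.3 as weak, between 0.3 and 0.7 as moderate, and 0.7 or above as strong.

r = -0.52 < 0 so the relationship is negative.
|r| = 0.52, which falls in the moderate range.

moderate negative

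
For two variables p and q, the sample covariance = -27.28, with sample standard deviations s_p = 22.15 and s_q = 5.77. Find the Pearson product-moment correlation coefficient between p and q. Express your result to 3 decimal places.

r = Cov(p,q) / (s_p · s_q) = -27.28 / (22.15 × 5.77)
  = -27.28 / 127.8055 ≈ -0.213

-0.213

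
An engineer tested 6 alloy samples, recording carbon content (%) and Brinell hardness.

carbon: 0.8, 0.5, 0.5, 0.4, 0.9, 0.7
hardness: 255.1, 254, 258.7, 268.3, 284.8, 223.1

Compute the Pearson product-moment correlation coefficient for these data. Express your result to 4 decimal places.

n = 6, Σx = 3.8, Σy = 1544, Σx² = 2.6, Σy² = 399387.24, Σxy = 980.24
nΣxy − ΣxΣy = 5881.44 − 5867.2 = 14.24
nΣx² − (Σx)² = 15.6 − 14.44 = 1.16; nΣy² − (Σy)² = 2396323.44 − 2383936 = 12387.44
r = 14.24 / √(1.16 × 12387.44) = 14.24 / 119.8726 ≈ 0.1188

0.1188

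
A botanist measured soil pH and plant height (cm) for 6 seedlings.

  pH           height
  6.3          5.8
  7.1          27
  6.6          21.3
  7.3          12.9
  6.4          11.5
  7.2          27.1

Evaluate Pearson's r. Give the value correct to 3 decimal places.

n = 6, Σx = 40.9, Σy = 105.6, Σx² = 279.75, Σy² = 2249.4, Σxy = 731.71
nΣxy − ΣxΣy = 4390.26 − 4319.04 = 71.22
nΣx² − (Σx)² = 1678.5 − 1672.81 = 5.69; nΣy² − (Σy)² = 13496.4 − 11151.36 = 2345.04
r = 71.22 / √(5.69 × 2345.04) = 71.22 / 115.5131 ≈ 0.617

0.617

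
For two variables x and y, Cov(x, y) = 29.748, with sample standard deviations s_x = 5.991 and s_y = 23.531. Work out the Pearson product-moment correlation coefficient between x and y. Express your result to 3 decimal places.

0.211

r = Cov(x,y) / (s_x · s_y) = 29.748 / (5.991 × 23.531)
  = 29.748 / 140.9742 ≈ 0.211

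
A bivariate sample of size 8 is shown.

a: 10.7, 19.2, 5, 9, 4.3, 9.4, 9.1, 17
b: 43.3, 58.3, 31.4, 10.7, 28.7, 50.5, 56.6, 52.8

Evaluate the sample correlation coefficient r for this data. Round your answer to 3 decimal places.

0.607

n = 8, Σa = 83.7, Σb = 332.3, Σa² = 1067.79, Σb² = 15739.57, Σab = 3846.74
nΣab − ΣaΣb = 30773.92 − 27813.51 = 2960.41
nΣa² − (Σa)² = 8542.32 − 7005.69 = 1536.63; nΣb² − (Σb)² = 125916.56 − 110423.29 = 15493.27
r = 2960.41 / √(1536.63 × 15493.27) = 2960.41 / 4879.2851 ≈ 0.607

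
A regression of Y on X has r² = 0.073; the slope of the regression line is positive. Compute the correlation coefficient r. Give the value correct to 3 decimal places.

|r| = √0.073 = 0.270
The association is positive, so r = 0.270.

0.270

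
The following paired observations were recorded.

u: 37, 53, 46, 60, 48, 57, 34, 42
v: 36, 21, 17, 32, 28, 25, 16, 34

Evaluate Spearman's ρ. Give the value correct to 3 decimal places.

0.071

Rank u: 2, 6, 4, 8, 5, 7, 1, 3
Rank v: 8, 3, 2, 6, 5, 4, 1, 7
d = rank(u) − rank(v): -6, 3, 2, 2, 0, 3, 0, -4; Σd² = 78
ρ = 1 − 6Σd² / [n(n²−1)] = 1 − 6×78 / (8×63) = 1 − 468/504 ≈ 0.071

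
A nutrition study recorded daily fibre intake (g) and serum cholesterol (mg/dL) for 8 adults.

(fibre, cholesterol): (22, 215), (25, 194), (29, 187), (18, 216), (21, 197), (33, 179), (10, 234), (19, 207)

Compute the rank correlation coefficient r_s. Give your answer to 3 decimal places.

Rank fibre: 5, 6, 7, 2, 4, 8, 1, 3
Rank cholesterol: 6, 3, 2, 7, 4, 1, 8, 5
d = rank(fibre) − rank(cholesterol): -1, 3, 5, -5, 0, 7, -7, -2; Σd² = 162
ρ = 1 − 6Σd² / [n(n²−1)] = 1 − 6×162 / (8×63) = 1 − 972/504 ≈ -0.929

-0.929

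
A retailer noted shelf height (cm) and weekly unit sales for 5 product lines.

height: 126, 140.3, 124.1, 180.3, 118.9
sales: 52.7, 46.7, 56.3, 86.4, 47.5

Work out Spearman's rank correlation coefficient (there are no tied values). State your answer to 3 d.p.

0.300

Rank height: 3, 4, 2, 5, 1
Rank sales: 3, 1, 4, 5, 2
d = rank(height) − rank(sales): 0, 3, -2, 0, -1; Σd² = 14
ρ = 1 − 6Σd² / [n(n²−1)] = 1 − 6×14 / (5×24) = 1 − 84/120 ≈ 0.300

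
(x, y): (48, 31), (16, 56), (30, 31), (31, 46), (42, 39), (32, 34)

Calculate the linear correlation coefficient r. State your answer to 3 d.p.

-0.723

n = 6, Σx = 199, Σy = 237, Σx² = 7209, Σy² = 9851, Σxy = 7466
nΣxy − ΣxΣy = 44796 − 47163 = -2367
nΣx² − (Σx)² = 43254 − 39601 = 3653; nΣy² − (Σy)² = 59106 − 56169 = 2937
r = -2367 / √(3653 × 2937) = -2367 / 3275.4940 ≈ -0.723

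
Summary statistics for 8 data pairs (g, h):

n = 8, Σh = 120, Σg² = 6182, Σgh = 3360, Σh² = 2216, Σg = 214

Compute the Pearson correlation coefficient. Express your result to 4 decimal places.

0.3438

r = (nΣgh − ΣgΣh) / √[(nΣg² − (Σg)²)(nΣh² − (Σh)²)]
Numerator: 8×3360 − 214×120 = 1200
Denominator: √[(49456 − 45796)(17728 − 14400)] = √[3660 × 3328] = 3490.0544
r = 1200 / 3490.0544 ≈ 0.3438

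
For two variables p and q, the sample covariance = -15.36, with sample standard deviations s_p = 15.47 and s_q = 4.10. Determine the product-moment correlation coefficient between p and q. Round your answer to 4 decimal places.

-0.2422

r = Cov(p,q) / (s_p · s_q) = -15.36 / (15.47 × 4.10)
  = -15.36 / 63.4270 ≈ -0.2422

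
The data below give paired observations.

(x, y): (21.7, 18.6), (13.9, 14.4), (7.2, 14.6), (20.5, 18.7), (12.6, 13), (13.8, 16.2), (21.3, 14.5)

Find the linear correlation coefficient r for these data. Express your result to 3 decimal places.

0.610

n = 7, Σx = 111, Σy = 110, Σx² = 1939.08, Σy² = 1757.86, Σxy = 1788.46
nΣxy − ΣxΣy = 12519.22 − 12210 = 309.22
nΣx² − (Σx)² = 13573.56 − 12321 = 1252.56; nΣy² − (Σy)² = 12305.02 − 12100 = 205.02
r = 309.22 / √(1252.56 × 205.02) = 309.22 / 506.7542 ≈ 0.610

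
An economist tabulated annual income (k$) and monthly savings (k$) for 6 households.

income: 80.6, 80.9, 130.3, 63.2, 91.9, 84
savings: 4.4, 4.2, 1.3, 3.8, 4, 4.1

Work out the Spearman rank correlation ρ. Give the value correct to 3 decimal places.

-0.429

Rank income: 2, 3, 6, 1, 5, 4
Rank savings: 6, 5, 1, 2, 3, 4
d = rank(income) − rank(savings): -4, -2, 5, -1, 2, 0; Σd² = 50
ρ = 1 − 6Σd² / [n(n²−1)] = 1 − 6×50 / (6×35) = 1 − 300/210 ≈ -0.429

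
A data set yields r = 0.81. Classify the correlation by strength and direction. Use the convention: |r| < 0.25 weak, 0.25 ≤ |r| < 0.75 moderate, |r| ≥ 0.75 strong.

r = 0.81 > 0 so the relationship is positive.
|r| = 0.81, which falls in the strong range.

strong positive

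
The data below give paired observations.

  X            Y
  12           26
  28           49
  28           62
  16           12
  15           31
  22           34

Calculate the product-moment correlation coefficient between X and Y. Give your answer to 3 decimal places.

n = 6, ΣX = 121, ΣY = 214, ΣX² = 2677, ΣY² = 9182, ΣXY = 4825
nΣXY − ΣXΣY = 28950 − 25894 = 3056
nΣX² − (ΣX)² = 16062 − 14641 = 1421; nΣY² − (ΣY)² = 55092 − 45796 = 9296
r = 3056 / √(1421 × 9296) = 3056 / 3634.5035 ≈ 0.841

0.841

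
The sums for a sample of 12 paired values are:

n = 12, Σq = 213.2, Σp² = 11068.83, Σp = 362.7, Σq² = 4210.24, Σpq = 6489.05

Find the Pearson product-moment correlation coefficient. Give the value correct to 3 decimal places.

0.213

r = (nΣpq − ΣpΣq) / √[(nΣp² − (Σp)²)(nΣq² − (Σq)²)]
Numerator: 12×6489.05 − 362.7×213.2 = 540.96
Denominator: √[(132825.96 − 131551.29)(50522.88 − 45454.24)] = √[1274.67 × 5068.64] = 2541.8189
r = 540.96 / 2541.8189 ≈ 0.213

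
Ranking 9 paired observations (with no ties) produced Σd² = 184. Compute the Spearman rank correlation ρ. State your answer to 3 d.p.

-0.533

ρ = 1 − 6Σd² / [n(n²−1)] = 1 − 6×184 / (9×80)
  = 1 − 1104/720 = 1 − 1.5333 ≈ -0.533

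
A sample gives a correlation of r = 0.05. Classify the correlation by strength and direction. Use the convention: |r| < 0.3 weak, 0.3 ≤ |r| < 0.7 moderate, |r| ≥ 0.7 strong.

r = 0.05 > 0 so the relationship is positive.
|r| = 0.05, which falls in the weak range.

weak positive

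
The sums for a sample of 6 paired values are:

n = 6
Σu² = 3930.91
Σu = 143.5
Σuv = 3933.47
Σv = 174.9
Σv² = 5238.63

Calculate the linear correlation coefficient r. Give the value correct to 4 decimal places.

r = (nΣuv − ΣuΣv) / √[(nΣu² − (Σu)²)(nΣv² − (Σv)²)]
Numerator: 6×3933.47 − 143.5×174.9 = -1497.33
Denominator: √[(23585.46 − 20592.25)(31431.78 − 30590.01)] = √[2993.21 × 841.77] = 1587.3230
r = -1497.33 / 1587.3230 ≈ -0.9433

-0.9433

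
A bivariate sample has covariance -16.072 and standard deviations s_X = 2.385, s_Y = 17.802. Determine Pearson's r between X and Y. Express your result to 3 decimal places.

r = Cov(X,Y) / (s_X · s_Y) = -16.072 / (2.385 × 17.802)
  = -16.072 / 42.4578 ≈ -0.379

-0.379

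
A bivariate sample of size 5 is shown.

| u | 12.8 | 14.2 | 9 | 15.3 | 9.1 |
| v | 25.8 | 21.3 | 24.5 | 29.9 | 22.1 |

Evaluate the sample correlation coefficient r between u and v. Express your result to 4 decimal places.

0.4713

n = 5, Σu = 60.4, Σv = 123.6, Σu² = 763.38, Σv² = 3102, Σuv = 1511.78
nΣuv − ΣuΣv = 7558.9 − 7465.44 = 93.46
nΣu² − (Σu)² = 3816.9 − 3648.16 = 168.74; nΣv² − (Σv)² = 15510 − 15276.96 = 233.04
r = 93.46 / √(168.74 × 233.04) = 93.46 / 198.3007 ≈ 0.4713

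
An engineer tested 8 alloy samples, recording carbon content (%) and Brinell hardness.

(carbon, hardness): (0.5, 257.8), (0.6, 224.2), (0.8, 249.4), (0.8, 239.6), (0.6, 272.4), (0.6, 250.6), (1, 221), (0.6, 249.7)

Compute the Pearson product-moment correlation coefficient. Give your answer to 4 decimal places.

-0.5881

n = 8, Σx = 5.5, Σy = 1964.7, Σx² = 3.97, Σy² = 484528.21, Σxy = 1339.24
nΣxy − ΣxΣy = 10713.92 − 10805.85 = -91.93
nΣx² − (Σx)² = 31.76 − 30.25 = 1.51; nΣy² − (Σy)² = 3876225.68 − 3860046.09 = 16179.59
r = -91.93 / √(1.51 × 16179.59) = -91.93 / 156.3048 ≈ -0.5881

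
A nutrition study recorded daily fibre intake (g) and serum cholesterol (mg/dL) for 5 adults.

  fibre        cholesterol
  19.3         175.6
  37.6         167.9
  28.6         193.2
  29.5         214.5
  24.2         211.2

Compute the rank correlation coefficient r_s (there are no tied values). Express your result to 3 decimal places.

-0.100

Rank fibre: 1, 5, 3, 4, 2
Rank cholesterol: 2, 1, 3, 5, 4
d = rank(fibre) − rank(cholesterol): -1, 4, 0, -1, -2; Σd² = 22
ρ = 1 − 6Σd² / [n(n²−1)] = 1 − 6×22 / (5×24) = 1 − 132/120 ≈ -0.100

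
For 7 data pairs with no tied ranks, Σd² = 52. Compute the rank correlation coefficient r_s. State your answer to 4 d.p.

0.0714

ρ = 1 − 6Σd² / [n(n²−1)] = 1 − 6×52 / (7×48)
  = 1 − 312/336 = 1 − 0.92857 ≈ 0.0714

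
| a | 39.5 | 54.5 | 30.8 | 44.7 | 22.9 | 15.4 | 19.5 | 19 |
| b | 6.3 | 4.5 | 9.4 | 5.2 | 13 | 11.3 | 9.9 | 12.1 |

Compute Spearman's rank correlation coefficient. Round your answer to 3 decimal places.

Rank a: 6, 8, 5, 7, 4, 1, 3, 2
Rank b: 3, 1, 4, 2, 8, 6, 5, 7
d = rank(a) − rank(b): 3, 7, 1, 5, -4, -5, -2, -5; Σd² = 154
ρ = 1 − 6Σd² / [n(n²−1)] = 1 − 6×154 / (8×63) = 1 − 924/504 ≈ -0.833

-0.833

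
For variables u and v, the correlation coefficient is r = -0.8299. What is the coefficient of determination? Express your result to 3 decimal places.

r² = (-0.8299)² = 0.689

0.689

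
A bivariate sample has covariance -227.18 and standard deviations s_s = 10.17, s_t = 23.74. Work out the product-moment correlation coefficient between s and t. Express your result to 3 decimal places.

r = Cov(s,t) / (s_s · s_t) = -227.18 / (10.17 × 23.74)
  = -227.18 / 241.4358 ≈ -0.941

-0.941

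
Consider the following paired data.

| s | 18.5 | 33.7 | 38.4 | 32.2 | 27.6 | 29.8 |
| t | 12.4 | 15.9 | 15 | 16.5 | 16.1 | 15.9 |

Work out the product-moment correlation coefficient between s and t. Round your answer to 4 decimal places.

0.6642

n = 6, Σs = 180.2, Σt = 91.8, Σs² = 5639.14, Σt² = 1415.84, Σst = 2790.71
nΣst − ΣsΣt = 16744.26 − 16542.36 = 201.9
nΣs² − (Σs)² = 33834.84 − 32472.04 = 1362.8; nΣt² − (Σt)² = 8495.04 − 8427.24 = 67.8
r = 201.9 / √(1362.8 × 67.8) = 201.9 / 303.9701 ≈ 0.6642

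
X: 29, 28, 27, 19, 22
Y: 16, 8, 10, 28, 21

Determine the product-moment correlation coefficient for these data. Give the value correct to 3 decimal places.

-0.875

n = 5, ΣX = 125, ΣY = 83, ΣX² = 3199, ΣY² = 1645, ΣXY = 1952
nΣXY − ΣXΣY = 9760 − 10375 = -615
nΣX² − (ΣX)² = 15995 − 15625 = 370; nΣY² − (ΣY)² = 8225 − 6889 = 1336
r = -615 / √(370 × 1336) = -615 / 703.0789 ≈ -0.875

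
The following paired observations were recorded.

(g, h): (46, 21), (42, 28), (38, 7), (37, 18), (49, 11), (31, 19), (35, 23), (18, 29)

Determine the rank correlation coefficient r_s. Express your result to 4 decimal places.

-0.4286

Rank g: 7, 6, 5, 4, 8, 2, 3, 1
Rank h: 5, 7, 1, 3, 2, 4, 6, 8
d = rank(g) − rank(h): 2, -1, 4, 1, 6, -2, -3, -7; Σd² = 120
ρ = 1 − 6Σd² / [n(n²−1)] = 1 − 6×120 / (8×63) = 1 − 720/504 ≈ -0.4286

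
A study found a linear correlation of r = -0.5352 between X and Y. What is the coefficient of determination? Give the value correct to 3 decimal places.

0.286

r² = (-0.5352)² = 0.286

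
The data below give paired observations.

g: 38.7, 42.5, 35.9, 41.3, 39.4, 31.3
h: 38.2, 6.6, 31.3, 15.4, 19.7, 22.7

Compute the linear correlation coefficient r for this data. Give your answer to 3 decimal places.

-0.469

n = 6, Σg = 229.1, Σh = 133.9, Σg² = 8830.49, Σh² = 3623.03, Σgh = 5005.22
nΣgh − ΣgΣh = 30031.32 − 30676.49 = -645.17
nΣg² − (Σg)² = 52982.94 − 52486.81 = 496.13; nΣh² − (Σh)² = 21738.18 − 17929.21 = 3808.97
r = -645.17 / √(496.13 × 3808.97) = -645.17 / 1374.6797 ≈ -0.469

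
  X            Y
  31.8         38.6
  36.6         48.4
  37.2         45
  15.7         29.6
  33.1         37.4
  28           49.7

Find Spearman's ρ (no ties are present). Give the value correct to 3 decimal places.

Rank X: 3, 5, 6, 1, 4, 2
Rank Y: 3, 5, 4, 1, 2, 6
d = rank(X) − rank(Y): 0, 0, 2, 0, 2, -4; Σd² = 24
ρ = 1 − 6Σd² / [n(n²−1)] = 1 − 6×24 / (6×35) = 1 − 144/210 ≈ 0.314

0.314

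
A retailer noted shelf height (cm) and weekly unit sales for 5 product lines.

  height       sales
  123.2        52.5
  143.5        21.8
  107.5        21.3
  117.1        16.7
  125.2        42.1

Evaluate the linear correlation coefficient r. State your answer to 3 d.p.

n = 5, Σx = 616.5, Σy = 154.4, Σx² = 76714.19, Σy² = 5736.48, Σxy = 19112.54
nΣxy − ΣxΣy = 95562.7 − 95187.6 = 375.1
nΣx² − (Σx)² = 383570.95 − 380072.25 = 3498.7; nΣy² − (Σy)² = 28682.4 − 23839.36 = 4843.04
r = 375.1 / √(3498.7 × 4843.04) = 375.1 / 4116.3508 ≈ 0.091

0.091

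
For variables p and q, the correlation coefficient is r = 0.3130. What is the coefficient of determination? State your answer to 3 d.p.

0.098

r² = (0.3130)² = 0.098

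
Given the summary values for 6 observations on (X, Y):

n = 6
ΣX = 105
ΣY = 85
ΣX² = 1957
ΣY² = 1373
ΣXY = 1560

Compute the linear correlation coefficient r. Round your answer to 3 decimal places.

r = (nΣXY − ΣXΣY) / √[(nΣX² − (ΣX)²)(nΣY² − (ΣY)²)]
Numerator: 6×1560 − 105×85 = 435
Denominator: √[(11742 − 11025)(8238 − 7225)] = √[717 × 1013] = 852.2447
r = 435 / 852.2447 ≈ 0.510

0.510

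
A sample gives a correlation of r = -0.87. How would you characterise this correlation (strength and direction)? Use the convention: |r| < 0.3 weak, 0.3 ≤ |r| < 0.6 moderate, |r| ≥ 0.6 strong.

strong negative

r = -0.87 < 0 so the relationship is negative.
|r| = 0.87, which falls in the strong range.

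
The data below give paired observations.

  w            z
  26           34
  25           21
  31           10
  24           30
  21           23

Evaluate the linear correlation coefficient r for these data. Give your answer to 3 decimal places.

n = 5, Σw = 127, Σz = 118, Σw² = 3279, Σz² = 3126, Σwz = 2922
nΣwz − ΣwΣz = 14610 − 14986 = -376
nΣw² − (Σw)² = 16395 − 16129 = 266; nΣz² − (Σz)² = 15630 − 13924 = 1706
r = -376 / √(266 × 1706) = -376 / 673.6438 ≈ -0.558

-0.558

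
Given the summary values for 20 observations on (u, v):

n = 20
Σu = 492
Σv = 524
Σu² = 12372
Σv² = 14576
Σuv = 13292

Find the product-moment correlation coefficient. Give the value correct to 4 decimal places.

r = (nΣuv − ΣuΣv) / √[(nΣu² − (Σu)²)(nΣv² − (Σv)²)]
Numerator: 20×13292 − 492×524 = 8032
Denominator: √[(247440 − 242064)(291520 − 274576)] = √[5376 × 16944] = 9544.1576
r = 8032 / 9544.1576 ≈ 0.8416

0.8416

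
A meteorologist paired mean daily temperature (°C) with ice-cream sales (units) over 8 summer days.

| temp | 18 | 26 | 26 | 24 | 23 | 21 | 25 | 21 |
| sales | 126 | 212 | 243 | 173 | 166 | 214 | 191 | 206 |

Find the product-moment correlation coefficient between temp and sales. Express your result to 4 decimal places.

n = 8, Σx = 184, Σy = 1531, Σx² = 4288, Σy² = 302067, Σxy = 35663
nΣxy − ΣxΣy = 285304 − 281704 = 3600
nΣx² − (Σx)² = 34304 − 33856 = 448; nΣy² − (Σy)² = 2416536 − 2343961 = 72575
r = 3600 / √(448 × 72575) = 3600 / 5702.0698 ≈ 0.6313

0.6313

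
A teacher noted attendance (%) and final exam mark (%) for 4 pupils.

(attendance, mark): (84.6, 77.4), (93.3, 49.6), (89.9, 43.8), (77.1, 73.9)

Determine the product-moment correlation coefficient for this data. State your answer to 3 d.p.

-0.803

n = 4, Σx = 344.9, Σy = 244.7, Σx² = 29888.47, Σy² = 15830.57, Σxy = 20811.03
nΣxy − ΣxΣy = 83244.12 − 84397.03 = -1152.91
nΣx² − (Σx)² = 119553.88 − 118956.01 = 597.87; nΣy² − (Σy)² = 63322.28 − 59878.09 = 3444.19
r = -1152.91 / √(597.87 × 3444.19) = -1152.91 / 1434.9836 ≈ -0.803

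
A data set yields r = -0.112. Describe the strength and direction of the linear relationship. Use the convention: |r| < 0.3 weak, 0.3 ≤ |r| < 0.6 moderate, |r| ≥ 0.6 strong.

weak negative

r = -0.112 < 0 so the relationship is negative.
|r| = 0.112, which falls in the weak range.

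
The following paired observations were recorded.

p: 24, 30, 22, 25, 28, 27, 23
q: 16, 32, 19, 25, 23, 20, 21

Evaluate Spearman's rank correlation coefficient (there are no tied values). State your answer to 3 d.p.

0.679

Rank p: 3, 7, 1, 4, 6, 5, 2
Rank q: 1, 7, 2, 6, 5, 3, 4
d = rank(p) − rank(q): 2, 0, -1, -2, 1, 2, -2; Σd² = 18
ρ = 1 − 6Σd² / [n(n²−1)] = 1 − 6×18 / (7×48) = 1 − 108/336 ≈ 0.679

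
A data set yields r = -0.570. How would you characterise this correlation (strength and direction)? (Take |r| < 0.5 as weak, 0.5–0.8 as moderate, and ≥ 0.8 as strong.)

r = -0.570 < 0 so the relationship is negative.
|r| = 0.570, which falls in the moderate range.

moderate negative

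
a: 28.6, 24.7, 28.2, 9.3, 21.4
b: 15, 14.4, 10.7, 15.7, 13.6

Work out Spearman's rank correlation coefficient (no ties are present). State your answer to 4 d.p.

-0.3000

Rank a: 5, 3, 4, 1, 2
Rank b: 4, 3, 1, 5, 2
d = rank(a) − rank(b): 1, 0, 3, -4, 0; Σd² = 26
ρ = 1 − 6Σd² / [n(n²−1)] = 1 − 6×26 / (5×24) = 1 − 156/120 ≈ -0.3000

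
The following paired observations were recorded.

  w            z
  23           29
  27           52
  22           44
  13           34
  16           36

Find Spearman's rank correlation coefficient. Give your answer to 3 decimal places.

Rank w: 4, 5, 3, 1, 2
Rank z: 1, 5, 4, 2, 3
d = rank(w) − rank(z): 3, 0, -1, -1, -1; Σd² = 12
ρ = 1 − 6Σd² / [n(n²−1)] = 1 − 6×12 / (5×24) = 1 − 72/120 ≈ 0.400

0.400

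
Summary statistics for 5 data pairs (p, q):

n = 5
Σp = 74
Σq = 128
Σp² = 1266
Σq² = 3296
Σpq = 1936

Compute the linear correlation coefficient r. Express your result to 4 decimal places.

0.7264

r = (nΣpq − ΣpΣq) / √[(nΣp² − (Σp)²)(nΣq² − (Σq)²)]
Numerator: 5×1936 − 74×128 = 208
Denominator: √[(6330 − 5476)(16480 − 16384)] = √[854 × 96] = 286.3285
r = 208 / 286.3285 ≈ 0.7264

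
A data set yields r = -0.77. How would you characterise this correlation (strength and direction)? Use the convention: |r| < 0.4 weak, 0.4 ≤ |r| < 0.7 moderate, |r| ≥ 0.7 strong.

r = -0.77 < 0 so the relationship is negative.
|r| = 0.77, which falls in the strong range.

strong negative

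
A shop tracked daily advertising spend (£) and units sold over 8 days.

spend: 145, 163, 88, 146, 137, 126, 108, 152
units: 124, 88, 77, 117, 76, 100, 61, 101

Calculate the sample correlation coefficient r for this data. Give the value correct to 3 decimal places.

n = 8, Σx = 1065, Σy = 744, Σx² = 146067, Σy² = 72436, Σxy = 101134
nΣxy − ΣxΣy = 809072 − 792360 = 16712
nΣx² − (Σx)² = 1168536 − 1134225 = 34311; nΣy² − (Σy)² = 579488 − 553536 = 25952
r = 16712 / √(34311 × 25952) = 16712 / 29840.2257 ≈ 0.560

0.560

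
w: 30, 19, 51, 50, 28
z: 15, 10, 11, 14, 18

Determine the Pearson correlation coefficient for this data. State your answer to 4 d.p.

n = 5, Σw = 178, Σz = 68, Σw² = 7146, Σz² = 966, Σwz = 2405
nΣwz − ΣwΣz = 12025 − 12104 = -79
nΣw² − (Σw)² = 35730 − 31684 = 4046; nΣz² − (Σz)² = 4830 − 4624 = 206
r = -79 / √(4046 × 206) = -79 / 912.9491 ≈ -0.0865

-0.0865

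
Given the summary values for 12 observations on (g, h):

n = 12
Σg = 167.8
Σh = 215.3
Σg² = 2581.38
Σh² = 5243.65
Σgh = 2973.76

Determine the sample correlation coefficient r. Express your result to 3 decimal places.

-0.065

r = (nΣgh − ΣgΣh) / √[(nΣg² − (Σg)²)(nΣh² − (Σh)²)]
Numerator: 12×2973.76 − 167.8×215.3 = -442.22
Denominator: √[(30976.56 − 28156.84)(62923.8 − 46354.09)] = √[2819.72 × 16569.71] = 6835.3451
r = -442.22 / 6835.3451 ≈ -0.065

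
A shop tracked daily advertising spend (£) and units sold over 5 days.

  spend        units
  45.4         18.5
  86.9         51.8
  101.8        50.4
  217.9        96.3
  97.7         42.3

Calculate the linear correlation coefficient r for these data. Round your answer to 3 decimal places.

0.975

n = 5, Σx = 549.7, Σy = 259.3, Σx² = 77001.71, Σy² = 16628.63, Σxy = 35588.52
nΣxy − ΣxΣy = 177942.6 − 142537.21 = 35405.39
nΣx² − (Σx)² = 385008.55 − 302170.09 = 82838.46; nΣy² − (Σy)² = 83143.15 − 67236.49 = 15906.66
r = 35405.39 / √(82838.46 × 15906.66) = 35405.39 / 36299.9066 ≈ 0.975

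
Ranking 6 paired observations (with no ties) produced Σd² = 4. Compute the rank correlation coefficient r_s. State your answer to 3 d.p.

0.886

ρ = 1 − 6Σd² / [n(n²−1)] = 1 − 6×4 / (6×35)
  = 1 − 24/210 = 1 − 0.1143 ≈ 0.886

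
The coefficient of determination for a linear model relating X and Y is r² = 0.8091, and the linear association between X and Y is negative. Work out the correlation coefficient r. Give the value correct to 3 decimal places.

-0.899

|r| = √0.8091 = 0.899
The association is negative, so r = −0.899.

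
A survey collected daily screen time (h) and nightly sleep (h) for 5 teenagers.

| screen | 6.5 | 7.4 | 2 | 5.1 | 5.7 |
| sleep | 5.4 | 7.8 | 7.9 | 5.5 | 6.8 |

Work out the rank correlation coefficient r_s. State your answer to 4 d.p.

Rank screen: 4, 5, 1, 2, 3
Rank sleep: 1, 4, 5, 2, 3
d = rank(screen) − rank(sleep): 3, 1, -4, 0, 0; Σd² = 26
ρ = 1 − 6Σd² / [n(n²−1)] = 1 − 6×26 / (5×24) = 1 − 156/120 ≈ -0.3000

-0.3000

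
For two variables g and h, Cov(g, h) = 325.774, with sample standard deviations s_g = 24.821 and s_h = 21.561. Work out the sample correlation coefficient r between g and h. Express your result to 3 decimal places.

0.609

r = Cov(g,h) / (s_g · s_h) = 325.774 / (24.821 × 21.561)
  = 325.774 / 535.1656 ≈ 0.609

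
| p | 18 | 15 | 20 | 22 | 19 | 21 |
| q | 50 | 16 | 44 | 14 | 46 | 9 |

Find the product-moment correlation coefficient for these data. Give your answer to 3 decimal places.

n = 6, Σp = 115, Σq = 179, Σp² = 2235, Σq² = 7085, Σpq = 3391
nΣpq − ΣpΣq = 20346 − 20585 = -239
nΣp² − (Σp)² = 13410 − 13225 = 185; nΣq² − (Σq)² = 42510 − 32041 = 10469
r = -239 / √(185 × 10469) = -239 / 1391.6770 ≈ -0.172

-0.172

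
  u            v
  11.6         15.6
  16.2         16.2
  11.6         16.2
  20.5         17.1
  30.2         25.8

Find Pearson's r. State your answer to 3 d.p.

n = 5, Σu = 90.1, Σv = 90.9, Σu² = 1863.85, Σv² = 1726.29, Σuv = 1761.03
nΣuv − ΣuΣv = 8805.15 − 8190.09 = 615.06
nΣu² − (Σu)² = 9319.25 − 8118.01 = 1201.24; nΣv² − (Σv)² = 8631.45 − 8262.81 = 368.64
r = 615.06 / √(1201.24 × 368.64) = 615.06 / 665.4511 ≈ 0.924

0.924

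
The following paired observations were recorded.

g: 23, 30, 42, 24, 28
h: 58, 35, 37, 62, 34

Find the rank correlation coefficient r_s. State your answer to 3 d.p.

-0.500

Rank g: 1, 4, 5, 2, 3
Rank h: 4, 2, 3, 5, 1
d = rank(g) − rank(h): -3, 2, 2, -3, 2; Σd² = 30
ρ = 1 − 6Σd² / [n(n²−1)] = 1 − 6×30 / (5×24) = 1 − 180/120 ≈ -0.500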